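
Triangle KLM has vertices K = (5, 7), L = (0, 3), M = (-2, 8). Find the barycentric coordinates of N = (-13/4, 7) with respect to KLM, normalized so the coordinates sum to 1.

Signed area of the reference triangle: [KLM] = ½·(5·(3−8) + 0·(8−7) + (-2)·(7−3)) = ½·(-25 + 0 − 8) = -33/2.
[NLM] = ½·((-13/4)·(3−8) + 0·(8−7) + (-2)·(7−3)) = ½·(65/4 + 0 − 8) = 33/8, so the K-coordinate is (33/8)/(-33/2) = -1/4.
[KNM] = ½·(5·(7−8) + (-13/4)·(8−7) + (-2)·(7−7)) = ½·(-5 − 13/4 + 0) = -33/8, so the L-coordinate is 1/4.
[KLN] = ½·(5·(3−7) + 0·(7−7) + (-13/4)·(7−3)) = ½·(-20 + 0 − 13) = -33/2, so the M-coordinate is 1.

(-1/4, 1/4, 1)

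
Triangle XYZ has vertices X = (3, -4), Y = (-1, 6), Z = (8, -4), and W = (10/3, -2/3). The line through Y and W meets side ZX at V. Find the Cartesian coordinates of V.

Barycentric coordinates of W with respect to XYZ: (1/3, 1/3, 1/3).
On side ZX the Y-coordinate is zero; dropping W's Y-weight 1/3 and renormalizing the remaining 1/3 : 1/3 gives weights 1/2, 1/2 on Z, X.
V = (1/2)·(8, -4) + (1/2)·(3, -4) = (11/2, -4).

(11/2, -4)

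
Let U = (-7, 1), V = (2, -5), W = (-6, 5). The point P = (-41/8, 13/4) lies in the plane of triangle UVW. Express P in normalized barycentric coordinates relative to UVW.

(1/8, 1/8, 3/4)

Signed area of the reference triangle: [UVW] = ½·((-7)·(-5−5) + 2·(5−1) + (-6)·(1−(-5))) = ½·(70 + 8 − 36) = 21.
[PVW] = ½·((-41/8)·(-5−5) + 2·(5−(13/4)) + (-6)·(13/4−(-5))) = ½·(205/4 + 7/2 − 99/2) = 21/8, so the U-coordinate is (21/8)/21 = 1/8.
[UPW] = ½·((-7)·(13/4−5) + (-41/8)·(5−1) + (-6)·(1−(13/4))) = ½·(49/4 − 41/2 + 27/2) = 21/8, so the V-coordinate is 1/8.
[UVP] = ½·((-7)·(-5−(13/4)) + 2·(13/4−1) + (-41/8)·(1−(-5))) = ½·(231/4 + 9/2 − 123/4) = 63/4, so the W-coordinate is 3/4.
Check: 1/8 + 1/8 + 3/4 = 1.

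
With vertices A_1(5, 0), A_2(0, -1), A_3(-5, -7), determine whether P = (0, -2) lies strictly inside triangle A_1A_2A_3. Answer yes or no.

yes

Barycentric coordinates of P: (1/5, 3/5, 1/5).
The three coordinates are positive, positive, positive; a point is interior exactly when all three are positive.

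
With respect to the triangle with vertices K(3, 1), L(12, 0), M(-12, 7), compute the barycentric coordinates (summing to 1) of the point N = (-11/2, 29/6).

(1/6, 1/6, 2/3)

Signed area of the reference triangle: [KLM] = ½·(3·(0−7) + 12·(7−1) + (-12)·(1−0)) = ½·(-21 + 72 − 12) = 39/2.
[NLM] = ½·((-11/2)·(0−7) + 12·(7−(29/6)) + (-12)·(29/6−0)) = ½·(77/2 + 26 − 58) = 13/4, so the K-coordinate is (13/4)/(39/2) = 1/6.
[KNM] = ½·(3·(29/6−7) + (-11/2)·(7−1) + (-12)·(1−(29/6))) = ½·(-13/2 − 33 + 46) = 13/4, so the L-coordinate is 1/6.
[KLN] = ½·(3·(0−(29/6)) + 12·(29/6−1) + (-11/2)·(1−0)) = ½·(-29/2 + 46 − 11/2) = 13, so the M-coordinate is 2/3.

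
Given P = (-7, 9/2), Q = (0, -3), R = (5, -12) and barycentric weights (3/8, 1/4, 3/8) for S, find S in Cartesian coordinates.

S = (3/8)·P + (1/4)·Q + (3/8)·R.
x-coordinate: (3/8)·(-7) + (1/4)·0 + (3/8)·5 = -3/4.
y-coordinate: (3/8)·(9/2) + (1/4)·(-3) + (3/8)·(-12) = -57/16.

(-3/4, -57/16)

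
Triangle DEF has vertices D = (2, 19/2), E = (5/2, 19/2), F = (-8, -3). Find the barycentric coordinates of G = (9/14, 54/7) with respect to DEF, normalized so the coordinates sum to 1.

(5/7, 1/7, 1/7)

Signed area of the reference triangle: [DEF] = ½·(2·(19/2−(-3)) + (5/2)·(-3−(19/2)) + (-8)·(19/2−(19/2))) = ½·(25 − 125/4 + 0) = -25/8.
[GEF] = ½·((9/14)·(19/2−(-3)) + (5/2)·(-3−(54/7)) + (-8)·(54/7−(19/2))) = ½·(225/28 − 375/14 + 100/7) = -125/56, so the D-coordinate is (-125/56)/(-25/8) = 5/7.
[DGF] = ½·(2·(54/7−(-3)) + (9/14)·(-3−(19/2)) + (-8)·(19/2−(54/7))) = ½·(150/7 − 225/28 − 100/7) = -25/56, so the E-coordinate is 1/7.
[DEG] = ½·(2·(19/2−(54/7)) + (5/2)·(54/7−(19/2)) + (9/14)·(19/2−(19/2))) = ½·(25/7 − 125/28 + 0) = -25/56, so the F-coordinate is 1/7.
Check: 5/7 + 1/7 + 1/7 = 1.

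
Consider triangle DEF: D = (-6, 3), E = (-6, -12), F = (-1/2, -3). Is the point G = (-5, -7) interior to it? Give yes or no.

yes

Barycentric coordinates of G: (37/165, 98/165, 2/11).
The three coordinates are positive, positive, positive; a point is interior exactly when all three are positive.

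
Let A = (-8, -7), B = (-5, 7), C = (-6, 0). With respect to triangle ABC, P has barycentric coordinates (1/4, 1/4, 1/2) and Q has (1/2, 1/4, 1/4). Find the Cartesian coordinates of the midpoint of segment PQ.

(-13/2, -7/8)

Barycentric coordinates of the midpoint are the average: (3/8, 1/4, 3/8).
Converting: (3/8)·A + (1/4)·B + (3/8)·C = (-13/2, -7/8).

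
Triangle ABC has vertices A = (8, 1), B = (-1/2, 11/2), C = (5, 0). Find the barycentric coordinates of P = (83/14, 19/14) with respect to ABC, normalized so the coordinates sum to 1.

Signed area of the reference triangle: [ABC] = ½·(8·(11/2−0) + (-1/2)·(0−1) + 5·(1−(11/2))) = ½·(44 + 1/2 − 45/2) = 11.
[PBC] = ½·((83/14)·(11/2−0) + (-1/2)·(0−(19/14)) + 5·(19/14−(11/2))) = ½·(913/28 + 19/28 − 145/7) = 44/7, so the A-coordinate is (44/7)/11 = 4/7.
[APC] = ½·(8·(19/14−0) + (83/14)·(0−1) + 5·(1−(19/14))) = ½·(76/7 − 83/14 − 25/14) = 11/7, so the B-coordinate is 1/7.
[ABP] = ½·(8·(11/2−(19/14)) + (-1/2)·(19/14−1) + (83/14)·(1−(11/2))) = ½·(232/7 − 5/28 − 747/28) = 22/7, so the C-coordinate is 2/7.

(4/7, 1/7, 2/7)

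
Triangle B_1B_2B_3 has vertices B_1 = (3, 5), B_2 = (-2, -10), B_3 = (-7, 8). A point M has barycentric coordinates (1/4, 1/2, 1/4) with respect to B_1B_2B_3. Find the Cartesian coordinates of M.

(-2, -7/4)

M = (1/4)·B_1 + (1/2)·B_2 + (1/4)·B_3.
x-coordinate: (1/4)·3 + (1/2)·(-2) + (1/4)·(-7) = -2.
y-coordinate: (1/4)·5 + (1/2)·(-10) + (1/4)·8 = -7/4.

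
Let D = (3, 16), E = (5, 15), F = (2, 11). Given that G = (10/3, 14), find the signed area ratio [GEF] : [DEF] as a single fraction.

1/3

[DEF] = ½·(3·(15−11) + 5·(11−16) + 2·(16−15)) = ½·(12 − 25 + 2) = -11/2.
[GEF] = ½·((10/3)·(15−11) + 5·(11−14) + 2·(14−15)) = ½·(40/3 − 15 − 2) = -11/6, so the ratio is (-11/6)/(-11/2) = 1/3.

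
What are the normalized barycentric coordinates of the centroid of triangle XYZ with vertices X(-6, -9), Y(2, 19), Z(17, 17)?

The centroid is the average of the vertices, so each weight is 1/3.

(1/3, 1/3, 1/3)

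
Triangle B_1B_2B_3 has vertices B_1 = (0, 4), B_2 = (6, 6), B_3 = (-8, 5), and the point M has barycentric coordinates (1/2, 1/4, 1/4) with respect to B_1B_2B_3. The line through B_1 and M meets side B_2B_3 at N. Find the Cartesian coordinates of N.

(-1, 11/2)

Line B_1M meets B_2B_3 where the B_1-coordinate vanishes; zeroing M's B_1-weight and renormalizing leaves B_2, B_3-weights 1/4 : 1/4 → (1/2, 1/2).
So N = (1/2)·B_2 + (1/2)·B_3 = (-1, 11/2).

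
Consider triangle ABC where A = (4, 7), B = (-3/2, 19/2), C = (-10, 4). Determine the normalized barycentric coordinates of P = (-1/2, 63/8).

(3/8, 1/2, 1/8)

Signed area of the reference triangle: [ABC] = ½·(4·(19/2−4) + (-3/2)·(4−7) + (-10)·(7−(19/2))) = ½·(22 + 9/2 + 25) = 103/4.
[PBC] = ½·((-1/2)·(19/2−4) + (-3/2)·(4−(63/8)) + (-10)·(63/8−(19/2))) = ½·(-11/4 + 93/16 + 65/4) = 309/32, so the A-coordinate is (309/32)/(103/4) = 3/8.
[APC] = ½·(4·(63/8−4) + (-1/2)·(4−7) + (-10)·(7−(63/8))) = ½·(31/2 + 3/2 + 35/4) = 103/8, so the B-coordinate is 1/2.
[ABP] = ½·(4·(19/2−(63/8)) + (-3/2)·(63/8−7) + (-1/2)·(7−(19/2))) = ½·(13/2 − 21/16 + 5/4) = 103/32, so the C-coordinate is 1/8.
Check: 3/8 + 1/2 + 1/8 = 1.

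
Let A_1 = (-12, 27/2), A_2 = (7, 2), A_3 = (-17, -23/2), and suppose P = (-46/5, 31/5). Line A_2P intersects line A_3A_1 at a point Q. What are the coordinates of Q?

Barycentric coordinates of P with respect to A_1A_2A_3: (3/5, 1/5, 1/5).
On side A_3A_1 the A_2-coordinate is zero; dropping P's A_2-weight 1/5 and renormalizing the remaining 1/5 : 3/5 gives weights 1/4, 3/4 on A_3, A_1.
Q = (1/4)·(-17, -23/2) + (3/4)·(-12, 27/2) = (-53/4, 29/4).

(-53/4, 29/4)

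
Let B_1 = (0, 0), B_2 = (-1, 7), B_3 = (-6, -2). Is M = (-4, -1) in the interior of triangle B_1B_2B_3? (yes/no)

yes

Barycentric coordinates of M: (13/44, 1/22, 29/44).
The three coordinates are positive, positive, positive; a point is interior exactly when all three are positive.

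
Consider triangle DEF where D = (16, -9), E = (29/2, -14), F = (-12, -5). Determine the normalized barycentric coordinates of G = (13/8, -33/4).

Signed area of the reference triangle: [DEF] = ½·(16·(-14−(-5)) + (29/2)·(-5−(-9)) + (-12)·(-9−(-14))) = ½·(-144 + 58 − 60) = -73.
[GEF] = ½·((13/8)·(-14−(-5)) + (29/2)·(-5−(-33/4)) + (-12)·(-33/4−(-14))) = ½·(-117/8 + 377/8 − 69) = -73/4, so the D-coordinate is (-73/4)/(-73) = 1/4.
[DGF] = ½·(16·(-33/4−(-5)) + (13/8)·(-5−(-9)) + (-12)·(-9−(-33/4))) = ½·(-52 + 13/2 + 9) = -73/4, so the E-coordinate is 1/4.
[DEG] = ½·(16·(-14−(-33/4)) + (29/2)·(-33/4−(-9)) + (13/8)·(-9−(-14))) = ½·(-92 + 87/8 + 65/8) = -73/2, so the F-coordinate is 1/2.
Check: 1/4 + 1/4 + 1/2 = 1.

(1/4, 1/4, 1/2)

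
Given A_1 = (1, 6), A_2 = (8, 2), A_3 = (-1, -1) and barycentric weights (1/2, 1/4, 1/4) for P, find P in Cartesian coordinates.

(9/4, 13/4)

P = (1/2)·A_1 + (1/4)·A_2 + (1/4)·A_3.
x-coordinate: (1/2)·1 + (1/4)·8 + (1/4)·(-1) = 9/4.
y-coordinate: (1/2)·6 + (1/4)·2 + (1/4)·(-1) = 13/4.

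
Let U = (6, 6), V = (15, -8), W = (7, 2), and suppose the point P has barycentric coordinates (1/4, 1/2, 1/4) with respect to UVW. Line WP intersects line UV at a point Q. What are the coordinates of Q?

Line WP meets UV where the W-coordinate vanishes; zeroing P's W-weight and renormalizing leaves U, V-weights 1/4 : 1/2 → (1/3, 2/3).
So Q = (1/3)·U + (2/3)·V = (12, -10/3).

(12, -10/3)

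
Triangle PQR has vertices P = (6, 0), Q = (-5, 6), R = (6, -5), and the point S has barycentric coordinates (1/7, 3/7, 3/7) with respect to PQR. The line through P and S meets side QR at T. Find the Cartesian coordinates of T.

(1/2, 1/2)

Line PS meets QR where the P-coordinate vanishes; zeroing S's P-weight and renormalizing leaves Q, R-weights 3/7 : 3/7 → (1/2, 1/2).
So T = (1/2)·Q + (1/2)·R = (1/2, 1/2).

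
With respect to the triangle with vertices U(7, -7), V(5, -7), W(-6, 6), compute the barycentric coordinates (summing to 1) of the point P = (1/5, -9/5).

Signed area of the reference triangle: [UVW] = ½·(7·(-7−6) + 5·(6−(-7)) + (-6)·(-7−(-7))) = ½·(-91 + 65 + 0) = -13.
[PVW] = ½·((1/5)·(-7−6) + 5·(6−(-9/5)) + (-6)·(-9/5−(-7))) = ½·(-13/5 + 39 − 156/5) = 13/5, so the U-coordinate is (13/5)/(-13) = -1/5.
[UPW] = ½·(7·(-9/5−6) + (1/5)·(6−(-7)) + (-6)·(-7−(-9/5))) = ½·(-273/5 + 13/5 + 156/5) = -52/5, so the V-coordinate is 4/5.
[UVP] = ½·(7·(-7−(-9/5)) + 5·(-9/5−(-7)) + (1/5)·(-7−(-7))) = ½·(-182/5 + 26 + 0) = -26/5, so the W-coordinate is 2/5.
Check: -1/5 + 4/5 + 2/5 = 1.

(-1/5, 4/5, 2/5)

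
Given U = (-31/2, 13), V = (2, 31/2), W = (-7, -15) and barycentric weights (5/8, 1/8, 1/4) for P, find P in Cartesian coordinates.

P = (5/8)·U + (1/8)·V + (1/4)·W.
x-coordinate: (5/8)·(-31/2) + (1/8)·2 + (1/4)·(-7) = -179/16.
y-coordinate: (5/8)·13 + (1/8)·(31/2) + (1/4)·(-15) = 101/16.

(-179/16, 101/16)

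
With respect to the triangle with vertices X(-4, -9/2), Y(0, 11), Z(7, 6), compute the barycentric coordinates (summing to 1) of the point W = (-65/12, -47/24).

Signed area of the reference triangle: [XYZ] = ½·((-4)·(11−6) + 0·(6−(-9/2)) + 7·(-9/2−11)) = ½·(-20 + 0 − 217/2) = -257/4.
[WYZ] = ½·((-65/12)·(11−6) + 0·(6−(-47/24)) + 7·(-47/24−11)) = ½·(-325/12 + 0 − 2177/24) = -2827/48, so the X-coordinate is (-2827/48)/(-257/4) = 11/12.
[XWZ] = ½·((-4)·(-47/24−6) + (-65/12)·(6−(-9/2)) + 7·(-9/2−(-47/24))) = ½·(191/6 − 455/8 − 427/24) = -257/12, so the Y-coordinate is 1/3.
[XYW] = ½·((-4)·(11−(-47/24)) + 0·(-47/24−(-9/2)) + (-65/12)·(-9/2−11)) = ½·(-311/6 + 0 + 2015/24) = 257/16, so the Z-coordinate is -1/4.

(11/12, 1/3, -1/4)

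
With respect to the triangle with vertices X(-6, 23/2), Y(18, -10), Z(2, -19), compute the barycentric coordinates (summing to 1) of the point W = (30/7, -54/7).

(2/7, 2/7, 3/7)

Signed area of the reference triangle: [XYZ] = ½·((-6)·(-10−(-19)) + 18·(-19−(23/2)) + 2·(23/2−(-10))) = ½·(-54 − 549 + 43) = -280.
[WYZ] = ½·((30/7)·(-10−(-19)) + 18·(-19−(-54/7)) + 2·(-54/7−(-10))) = ½·(270/7 − 1422/7 + 32/7) = -80, so the X-coordinate is (-80)/(-280) = 2/7.
[XWZ] = ½·((-6)·(-54/7−(-19)) + (30/7)·(-19−(23/2)) + 2·(23/2−(-54/7))) = ½·(-474/7 − 915/7 + 269/7) = -80, so the Y-coordinate is 2/7.
[XYW] = ½·((-6)·(-10−(-54/7)) + 18·(-54/7−(23/2)) + (30/7)·(23/2−(-10))) = ½·(96/7 − 2421/7 + 645/7) = -120, so the Z-coordinate is 3/7.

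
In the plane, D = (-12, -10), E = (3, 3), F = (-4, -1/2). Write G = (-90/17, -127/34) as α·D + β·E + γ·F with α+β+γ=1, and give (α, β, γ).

(8/17, 6/17, 3/17)

Signed area of the reference triangle: [DEF] = ½·((-12)·(3−(-1/2)) + 3·(-1/2−(-10)) + (-4)·(-10−3)) = ½·(-42 + 57/2 + 52) = 77/4.
[GEF] = ½·((-90/17)·(3−(-1/2)) + 3·(-1/2−(-127/34)) + (-4)·(-127/34−3)) = ½·(-315/17 + 165/17 + 458/17) = 154/17, so the D-coordinate is (154/17)/(77/4) = 8/17.
[DGF] = ½·((-12)·(-127/34−(-1/2)) + (-90/17)·(-1/2−(-10)) + (-4)·(-10−(-127/34))) = ½·(660/17 − 855/17 + 426/17) = 231/34, so the E-coordinate is 6/17.
[DEG] = ½·((-12)·(3−(-127/34)) + 3·(-127/34−(-10)) + (-90/17)·(-10−3)) = ½·(-1374/17 + 639/34 + 1170/17) = 231/68, so the F-coordinate is 3/17.
Check: 8/17 + 6/17 + 3/17 = 1.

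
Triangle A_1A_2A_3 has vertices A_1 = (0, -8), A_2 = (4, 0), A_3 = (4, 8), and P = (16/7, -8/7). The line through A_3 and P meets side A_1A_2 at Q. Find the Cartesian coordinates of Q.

Barycentric coordinates of P with respect to A_1A_2A_3: (3/7, 2/7, 2/7).
On side A_1A_2 the A_3-coordinate is zero; dropping P's A_3-weight 2/7 and renormalizing the remaining 3/7 : 2/7 gives weights 3/5, 2/5 on A_1, A_2.
Q = (3/5)·(0, -8) + (2/5)·(4, 0) = (8/5, -24/5).

(8/5, -24/5)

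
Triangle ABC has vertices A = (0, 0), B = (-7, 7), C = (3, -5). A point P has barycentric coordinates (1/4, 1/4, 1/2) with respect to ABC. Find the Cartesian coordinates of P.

(-1/4, -3/4)

P = (1/4)·A + (1/4)·B + (1/2)·C.
x-coordinate: (1/4)·0 + (1/4)·(-7) + (1/2)·3 = -1/4.
y-coordinate: (1/4)·0 + (1/4)·7 + (1/2)·(-5) = -3/4.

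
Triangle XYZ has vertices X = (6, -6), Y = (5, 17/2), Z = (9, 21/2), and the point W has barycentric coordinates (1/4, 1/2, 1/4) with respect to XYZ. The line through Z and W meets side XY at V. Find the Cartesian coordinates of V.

Line ZW meets XY where the Z-coordinate vanishes; zeroing W's Z-weight and renormalizing leaves X, Y-weights 1/4 : 1/2 → (1/3, 2/3).
So V = (1/3)·X + (2/3)·Y = (16/3, 11/3).

(16/3, 11/3)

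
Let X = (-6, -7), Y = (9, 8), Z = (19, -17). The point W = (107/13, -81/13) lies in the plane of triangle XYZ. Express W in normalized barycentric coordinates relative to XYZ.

Signed area of the reference triangle: [XYZ] = ½·((-6)·(8−(-17)) + 9·(-17−(-7)) + 19·(-7−8)) = ½·(-150 − 90 − 285) = -525/2.
[WYZ] = ½·((107/13)·(8−(-17)) + 9·(-17−(-81/13)) + 19·(-81/13−8)) = ½·(2675/13 − 1260/13 − 3515/13) = -1050/13, so the X-coordinate is (-1050/13)/(-525/2) = 4/13.
[XWZ] = ½·((-6)·(-81/13−(-17)) + (107/13)·(-17−(-7)) + 19·(-7−(-81/13))) = ½·(-840/13 − 1070/13 − 190/13) = -1050/13, so the Y-coordinate is 4/13.
[XYW] = ½·((-6)·(8−(-81/13)) + 9·(-81/13−(-7)) + (107/13)·(-7−8)) = ½·(-1110/13 + 90/13 − 1605/13) = -2625/26, so the Z-coordinate is 5/13.

(4/13, 4/13, 5/13)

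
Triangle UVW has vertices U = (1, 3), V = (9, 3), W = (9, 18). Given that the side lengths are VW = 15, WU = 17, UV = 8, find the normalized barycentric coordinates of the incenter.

The incenter has barycentric coordinates proportional to the opposite side lengths: (15 : 17 : 8).
Normalizing by 15+17+8 = 40 gives (3/8, 17/40, 1/5).

(3/8, 17/40, 1/5)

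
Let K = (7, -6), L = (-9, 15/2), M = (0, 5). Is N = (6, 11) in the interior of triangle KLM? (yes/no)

no

Barycentric coordinates of N: (-138/163, -216/163, 517/163).
The three coordinates are negative, negative, positive; a point is interior exactly when all three are positive.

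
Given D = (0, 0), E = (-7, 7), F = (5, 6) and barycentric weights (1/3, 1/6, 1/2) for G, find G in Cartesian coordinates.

(4/3, 25/6)

G = (1/3)·D + (1/6)·E + (1/2)·F.
x-coordinate: (1/3)·0 + (1/6)·(-7) + (1/2)·5 = 4/3.
y-coordinate: (1/3)·0 + (1/6)·7 + (1/2)·6 = 25/6.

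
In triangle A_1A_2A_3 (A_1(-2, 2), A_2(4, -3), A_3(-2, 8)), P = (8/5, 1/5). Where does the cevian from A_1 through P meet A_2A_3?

(5/2, -1/4)

Barycentric coordinates of P with respect to A_1A_2A_3: (1/5, 3/5, 1/5).
On side A_2A_3 the A_1-coordinate is zero; dropping P's A_1-weight 1/5 and renormalizing the remaining 3/5 : 1/5 gives weights 3/4, 1/4 on A_2, A_3.
Q = (3/4)·(4, -3) + (1/4)·(-2, 8) = (5/2, -1/4).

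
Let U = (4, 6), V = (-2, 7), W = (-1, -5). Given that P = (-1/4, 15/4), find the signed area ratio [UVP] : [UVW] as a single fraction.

1/4

[UVW] = ½·(4·(7−(-5)) + (-2)·(-5−6) + (-1)·(6−7)) = ½·(48 + 22 + 1) = 71/2.
[UVP] = ½·(4·(7−(15/4)) + (-2)·(15/4−6) + (-1/4)·(6−7)) = ½·(13 + 9/2 + 1/4) = 71/8, so the ratio is (71/8)/(71/2) = 1/4.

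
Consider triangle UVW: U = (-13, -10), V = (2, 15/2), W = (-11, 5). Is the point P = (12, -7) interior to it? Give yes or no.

no

Barycentric coordinates of P: (427/380, 369/190, -157/76).
The three coordinates are positive, positive, negative; a point is interior exactly when all three are positive.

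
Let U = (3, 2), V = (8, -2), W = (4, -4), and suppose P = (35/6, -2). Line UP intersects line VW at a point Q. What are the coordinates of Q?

(32/5, -14/5)

Barycentric coordinates of P with respect to UVW: (1/6, 1/2, 1/3).
On side VW the U-coordinate is zero; dropping P's U-weight 1/6 and renormalizing the remaining 1/2 : 1/3 gives weights 3/5, 2/5 on V, W.
Q = (3/5)·(8, -2) + (2/5)·(4, -4) = (32/5, -14/5).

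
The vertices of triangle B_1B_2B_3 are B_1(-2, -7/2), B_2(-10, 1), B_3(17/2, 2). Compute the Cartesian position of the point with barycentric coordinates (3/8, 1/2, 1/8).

M = (3/8)·B_1 + (1/2)·B_2 + (1/8)·B_3.
x-coordinate: (3/8)·(-2) + (1/2)·(-10) + (1/8)·(17/2) = -75/16.
y-coordinate: (3/8)·(-7/2) + (1/2)·1 + (1/8)·2 = -9/16.

(-75/16, -9/16)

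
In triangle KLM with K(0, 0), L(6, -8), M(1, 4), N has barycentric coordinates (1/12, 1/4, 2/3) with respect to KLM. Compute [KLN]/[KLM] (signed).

2/3

The signed ratio [KLN]/[KLM] equals the barycentric coordinate of N at vertex M, which is 2/3.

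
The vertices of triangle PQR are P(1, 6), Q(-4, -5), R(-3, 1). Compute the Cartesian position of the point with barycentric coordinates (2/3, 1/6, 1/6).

S = (2/3)·P + (1/6)·Q + (1/6)·R.
x-coordinate: (2/3)·1 + (1/6)·(-4) + (1/6)·(-3) = -1/2.
y-coordinate: (2/3)·6 + (1/6)·(-5) + (1/6)·1 = 10/3.

(-1/2, 10/3)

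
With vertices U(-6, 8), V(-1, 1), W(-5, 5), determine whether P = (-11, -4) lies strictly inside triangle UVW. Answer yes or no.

no

Barycentric coordinates of P: (-15/2, -27/8, 95/8).
The three coordinates are negative, negative, positive; a point is interior exactly when all three are positive.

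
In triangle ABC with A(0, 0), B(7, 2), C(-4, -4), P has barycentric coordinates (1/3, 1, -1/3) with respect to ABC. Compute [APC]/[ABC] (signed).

1

The signed ratio [APC]/[ABC] equals the barycentric coordinate of P at vertex B, which is 1.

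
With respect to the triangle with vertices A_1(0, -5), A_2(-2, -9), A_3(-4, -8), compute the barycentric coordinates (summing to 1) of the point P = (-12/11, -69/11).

(7/11, 2/11, 2/11)

Signed area of the reference triangle: [A_1A_2A_3] = ½·(0·(-9−(-8)) + (-2)·(-8−(-5)) + (-4)·(-5−(-9))) = ½·(0 + 6 − 16) = -5.
[PA_2A_3] = ½·((-12/11)·(-9−(-8)) + (-2)·(-8−(-69/11)) + (-4)·(-69/11−(-9))) = ½·(12/11 + 38/11 − 120/11) = -35/11, so the A_1-coordinate is (-35/11)/(-5) = 7/11.
[A_1PA_3] = ½·(0·(-69/11−(-8)) + (-12/11)·(-8−(-5)) + (-4)·(-5−(-69/11))) = ½·(0 + 36/11 − 56/11) = -10/11, so the A_2-coordinate is 2/11.
[A_1A_2P] = ½·(0·(-9−(-69/11)) + (-2)·(-69/11−(-5)) + (-12/11)·(-5−(-9))) = ½·(0 + 28/11 − 48/11) = -10/11, so the A_3-coordinate is 2/11.
Check: 7/11 + 2/11 + 2/11 = 1.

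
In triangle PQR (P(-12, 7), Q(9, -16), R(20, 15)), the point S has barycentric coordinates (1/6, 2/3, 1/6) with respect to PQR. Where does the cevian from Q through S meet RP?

(4, 11)

Line QS meets RP where the Q-coordinate vanishes; zeroing S's Q-weight and renormalizing leaves R, P-weights 1/6 : 1/6 → (1/2, 1/2).
So T = (1/2)·R + (1/2)·P = (4, 11).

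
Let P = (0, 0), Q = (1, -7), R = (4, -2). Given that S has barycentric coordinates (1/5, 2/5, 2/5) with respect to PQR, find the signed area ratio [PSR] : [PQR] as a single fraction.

The signed ratio [PSR]/[PQR] equals the barycentric coordinate of S at vertex Q, which is 2/5.

2/5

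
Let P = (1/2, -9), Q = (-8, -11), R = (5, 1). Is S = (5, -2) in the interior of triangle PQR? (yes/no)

no

Barycentric coordinates of S: (39/76, -27/152, 101/152).
The three coordinates are positive, negative, positive; a point is interior exactly when all three are positive.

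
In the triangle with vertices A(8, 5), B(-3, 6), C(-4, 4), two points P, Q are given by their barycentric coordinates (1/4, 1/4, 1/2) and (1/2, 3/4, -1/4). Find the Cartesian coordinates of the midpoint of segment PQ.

(1, 43/8)

Barycentric coordinates of the midpoint are the average: (3/8, 1/2, 1/8).
Converting: (3/8)·A + (1/2)·B + (1/8)·C = (1, 43/8).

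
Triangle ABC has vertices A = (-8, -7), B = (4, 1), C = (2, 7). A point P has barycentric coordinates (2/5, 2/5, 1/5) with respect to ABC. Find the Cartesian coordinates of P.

P = (2/5)·A + (2/5)·B + (1/5)·C.
x-coordinate: (2/5)·(-8) + (2/5)·4 + (1/5)·2 = -6/5.
y-coordinate: (2/5)·(-7) + (2/5)·1 + (1/5)·7 = -1.

(-6/5, -1)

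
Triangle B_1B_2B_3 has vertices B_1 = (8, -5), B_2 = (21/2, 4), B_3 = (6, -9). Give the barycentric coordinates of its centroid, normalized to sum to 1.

(1/3, 1/3, 1/3)

The centroid is the average of the vertices, so each weight is 1/3.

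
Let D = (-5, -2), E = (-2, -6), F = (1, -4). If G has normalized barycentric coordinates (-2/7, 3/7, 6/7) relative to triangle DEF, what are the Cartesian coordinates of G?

G = (-2/7)·D + (3/7)·E + (6/7)·F.
x-coordinate: (-2/7)·(-5) + (3/7)·(-2) + (6/7)·1 = 10/7.
y-coordinate: (-2/7)·(-2) + (3/7)·(-6) + (6/7)·(-4) = -38/7.

(10/7, -38/7)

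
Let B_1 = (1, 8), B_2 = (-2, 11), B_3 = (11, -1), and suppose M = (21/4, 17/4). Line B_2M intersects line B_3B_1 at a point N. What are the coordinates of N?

(23/3, 2)

Barycentric coordinates of M with respect to B_1B_2B_3: (1/4, 1/4, 1/2).
On side B_3B_1 the B_2-coordinate is zero; dropping M's B_2-weight 1/4 and renormalizing the remaining 1/2 : 1/4 gives weights 2/3, 1/3 on B_3, B_1.
N = (2/3)·(11, -1) + (1/3)·(1, 8) = (23/3, 2).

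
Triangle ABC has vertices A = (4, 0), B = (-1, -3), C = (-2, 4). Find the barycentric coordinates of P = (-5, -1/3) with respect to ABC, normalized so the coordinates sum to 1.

(-2/3, 1, 2/3)

Signed area of the reference triangle: [ABC] = ½·(4·(-3−4) + (-1)·(4−0) + (-2)·(0−(-3))) = ½·(-28 − 4 − 6) = -19.
[PBC] = ½·((-5)·(-3−4) + (-1)·(4−(-1/3)) + (-2)·(-1/3−(-3))) = ½·(35 − 13/3 − 16/3) = 38/3, so the A-coordinate is (38/3)/(-19) = -2/3.
[APC] = ½·(4·(-1/3−4) + (-5)·(4−0) + (-2)·(0−(-1/3))) = ½·(-52/3 − 20 − 2/3) = -19, so the B-coordinate is 1.
[ABP] = ½·(4·(-3−(-1/3)) + (-1)·(-1/3−0) + (-5)·(0−(-3))) = ½·(-32/3 + 1/3 − 15) = -38/3, so the C-coordinate is 2/3.
Check: -2/3 + 1 + 2/3 = 1.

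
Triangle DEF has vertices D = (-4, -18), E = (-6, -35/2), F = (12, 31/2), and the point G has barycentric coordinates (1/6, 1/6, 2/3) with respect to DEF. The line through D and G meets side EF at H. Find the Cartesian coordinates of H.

Line DG meets EF where the D-coordinate vanishes; zeroing G's D-weight and renormalizing leaves E, F-weights 1/6 : 2/3 → (1/5, 4/5).
So H = (1/5)·E + (4/5)·F = (42/5, 89/10).

(42/5, 89/10)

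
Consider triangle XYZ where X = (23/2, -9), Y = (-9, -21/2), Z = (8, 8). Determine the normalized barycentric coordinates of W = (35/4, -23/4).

(7/10, 1/10, 1/5)

Signed area of the reference triangle: [XYZ] = ½·((23/2)·(-21/2−8) + (-9)·(8−(-9)) + 8·(-9−(-21/2))) = ½·(-851/4 − 153 + 12) = -1415/8.
[WYZ] = ½·((35/4)·(-21/2−8) + (-9)·(8−(-23/4)) + 8·(-23/4−(-21/2))) = ½·(-1295/8 − 495/4 + 38) = -1981/16, so the X-coordinate is (-1981/16)/(-1415/8) = 7/10.
[XWZ] = ½·((23/2)·(-23/4−8) + (35/4)·(8−(-9)) + 8·(-9−(-23/4))) = ½·(-1265/8 + 595/4 − 26) = -283/16, so the Y-coordinate is 1/10.
[XYW] = ½·((23/2)·(-21/2−(-23/4)) + (-9)·(-23/4−(-9)) + (35/4)·(-9−(-21/2))) = ½·(-437/8 − 117/4 + 105/8) = -283/8, so the Z-coordinate is 1/5.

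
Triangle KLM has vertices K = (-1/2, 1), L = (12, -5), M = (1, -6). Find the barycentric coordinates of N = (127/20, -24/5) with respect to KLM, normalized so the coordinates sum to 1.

(1/10, 1/2, 2/5)

Signed area of the reference triangle: [KLM] = ½·((-1/2)·(-5−(-6)) + 12·(-6−1) + 1·(1−(-5))) = ½·(-1/2 − 84 + 6) = -157/4.
[NLM] = ½·((127/20)·(-5−(-6)) + 12·(-6−(-24/5)) + 1·(-24/5−(-5))) = ½·(127/20 − 72/5 + 1/5) = -157/40, so the K-coordinate is (-157/40)/(-157/4) = 1/10.
[KNM] = ½·((-1/2)·(-24/5−(-6)) + (127/20)·(-6−1) + 1·(1−(-24/5))) = ½·(-3/5 − 889/20 + 29/5) = -157/8, so the L-coordinate is 1/2.
[KLN] = ½·((-1/2)·(-5−(-24/5)) + 12·(-24/5−1) + (127/20)·(1−(-5))) = ½·(1/10 − 348/5 + 381/10) = -157/10, so the M-coordinate is 2/5.
Check: 1/10 + 1/2 + 2/5 = 1.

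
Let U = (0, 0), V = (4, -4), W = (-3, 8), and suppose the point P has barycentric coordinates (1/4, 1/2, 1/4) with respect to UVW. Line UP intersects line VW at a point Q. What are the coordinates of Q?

(5/3, 0)

Line UP meets VW where the U-coordinate vanishes; zeroing P's U-weight and renormalizing leaves V, W-weights 1/2 : 1/4 → (2/3, 1/3).
So Q = (2/3)·V + (1/3)·W = (5/3, 0).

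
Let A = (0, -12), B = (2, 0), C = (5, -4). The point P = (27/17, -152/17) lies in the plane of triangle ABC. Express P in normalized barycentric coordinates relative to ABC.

(11/17, 1/17, 5/17)

Signed area of the reference triangle: [ABC] = ½·(0·(0−(-4)) + 2·(-4−(-12)) + 5·(-12−0)) = ½·(0 + 16 − 60) = -22.
[PBC] = ½·((27/17)·(0−(-4)) + 2·(-4−(-152/17)) + 5·(-152/17−0)) = ½·(108/17 + 168/17 − 760/17) = -242/17, so the A-coordinate is (-242/17)/(-22) = 11/17.
[APC] = ½·(0·(-152/17−(-4)) + (27/17)·(-4−(-12)) + 5·(-12−(-152/17))) = ½·(0 + 216/17 − 260/17) = -22/17, so the B-coordinate is 1/17.
[ABP] = ½·(0·(0−(-152/17)) + 2·(-152/17−(-12)) + (27/17)·(-12−0)) = ½·(0 + 104/17 − 324/17) = -110/17, so the C-coordinate is 5/17.
Check: 11/17 + 1/17 + 5/17 = 1.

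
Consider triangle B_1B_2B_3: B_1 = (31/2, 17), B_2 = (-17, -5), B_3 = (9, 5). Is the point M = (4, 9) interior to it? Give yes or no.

Barycentric coordinates of M: (154/247, 86/247, 7/247).
The three coordinates are positive, positive, positive; a point is interior exactly when all three are positive.

yes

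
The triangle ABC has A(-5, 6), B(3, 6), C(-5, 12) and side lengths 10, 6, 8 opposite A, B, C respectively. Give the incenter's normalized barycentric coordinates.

(5/12, 1/4, 1/3)

The incenter has barycentric coordinates proportional to the opposite side lengths: (10 : 6 : 8).
Normalizing by 10+6+8 = 24 gives (5/12, 1/4, 1/3).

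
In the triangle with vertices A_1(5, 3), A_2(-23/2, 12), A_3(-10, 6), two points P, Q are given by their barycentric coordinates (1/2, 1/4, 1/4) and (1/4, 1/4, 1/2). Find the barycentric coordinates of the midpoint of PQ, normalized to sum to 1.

(3/8, 1/4, 3/8)

Since both coordinate triples sum to 1, the midpoint's barycentrics are the componentwise average.
(1/2+1/4)/2 = 3/8; similarly 1/4 and 3/8.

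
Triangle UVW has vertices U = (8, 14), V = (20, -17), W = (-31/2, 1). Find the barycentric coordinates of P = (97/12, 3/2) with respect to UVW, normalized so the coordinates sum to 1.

(1/2, 1/3, 1/6)

Signed area of the reference triangle: [UVW] = ½·(8·(-17−1) + 20·(1−14) + (-31/2)·(14−(-17))) = ½·(-144 − 260 − 961/2) = -1769/4.
[PVW] = ½·((97/12)·(-17−1) + 20·(1−(3/2)) + (-31/2)·(3/2−(-17))) = ½·(-291/2 − 10 − 1147/4) = -1769/8, so the U-coordinate is (-1769/8)/(-1769/4) = 1/2.
[UPW] = ½·(8·(3/2−1) + (97/12)·(1−14) + (-31/2)·(14−(3/2))) = ½·(4 − 1261/12 − 775/4) = -1769/12, so the V-coordinate is 1/3.
[UVP] = ½·(8·(-17−(3/2)) + 20·(3/2−14) + (97/12)·(14−(-17))) = ½·(-148 − 250 + 3007/12) = -1769/24, so the W-coordinate is 1/6.
Check: 1/2 + 1/3 + 1/6 = 1.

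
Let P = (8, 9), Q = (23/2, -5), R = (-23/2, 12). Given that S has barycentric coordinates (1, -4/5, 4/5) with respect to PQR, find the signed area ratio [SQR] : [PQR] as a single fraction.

1

The signed ratio [SQR]/[PQR] equals the barycentric coordinate of S at vertex P, which is 1.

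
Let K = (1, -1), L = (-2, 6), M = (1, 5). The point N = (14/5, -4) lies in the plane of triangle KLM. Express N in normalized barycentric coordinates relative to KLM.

Signed area of the reference triangle: [KLM] = ½·(1·(6−5) + (-2)·(5−(-1)) + 1·(-1−6)) = ½·(1 − 12 − 7) = -9.
[NLM] = ½·((14/5)·(6−5) + (-2)·(5−(-4)) + 1·(-4−6)) = ½·(14/5 − 18 − 10) = -63/5, so the K-coordinate is (-63/5)/(-9) = 7/5.
[KNM] = ½·(1·(-4−5) + (14/5)·(5−(-1)) + 1·(-1−(-4))) = ½·(-9 + 84/5 + 3) = 27/5, so the L-coordinate is -3/5.
[KLN] = ½·(1·(6−(-4)) + (-2)·(-4−(-1)) + (14/5)·(-1−6)) = ½·(10 + 6 − 98/5) = -9/5, so the M-coordinate is 1/5.

(7/5, -3/5, 1/5)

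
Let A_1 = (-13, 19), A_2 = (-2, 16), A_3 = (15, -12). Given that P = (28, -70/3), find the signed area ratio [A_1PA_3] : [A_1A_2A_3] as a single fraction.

[A_1A_2A_3] = ½·((-13)·(16−(-12)) + (-2)·(-12−19) + 15·(19−16)) = ½·(-364 + 62 + 45) = -257/2.
[A_1PA_3] = ½·((-13)·(-70/3−(-12)) + 28·(-12−19) + 15·(19−(-70/3))) = ½·(442/3 − 868 + 635) = -257/6, so the ratio is (-257/6)/(-257/2) = 1/3.

1/3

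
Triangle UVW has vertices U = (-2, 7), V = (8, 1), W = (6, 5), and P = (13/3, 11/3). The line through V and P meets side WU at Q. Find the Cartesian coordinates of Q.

(2/3, 19/3)

Barycentric coordinates of P with respect to UVW: (1/3, 1/2, 1/6).
On side WU the V-coordinate is zero; dropping P's V-weight 1/2 and renormalizing the remaining 1/6 : 1/3 gives weights 1/3, 2/3 on W, U.
Q = (1/3)·(6, 5) + (2/3)·(-2, 7) = (2/3, 19/3).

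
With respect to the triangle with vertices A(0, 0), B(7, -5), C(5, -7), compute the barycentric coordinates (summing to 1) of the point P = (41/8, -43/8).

Signed area of the reference triangle: [ABC] = ½·(0·(-5−(-7)) + 7·(-7−0) + 5·(0−(-5))) = ½·(0 − 49 + 25) = -12.
[PBC] = ½·((41/8)·(-5−(-7)) + 7·(-7−(-43/8)) + 5·(-43/8−(-5))) = ½·(41/4 − 91/8 − 15/8) = -3/2, so the A-coordinate is (-3/2)/(-12) = 1/8.
[APC] = ½·(0·(-43/8−(-7)) + (41/8)·(-7−0) + 5·(0−(-43/8))) = ½·(0 − 287/8 + 215/8) = -9/2, so the B-coordinate is 3/8.
[ABP] = ½·(0·(-5−(-43/8)) + 7·(-43/8−0) + (41/8)·(0−(-5))) = ½·(0 − 301/8 + 205/8) = -6, so the C-coordinate is 1/2.

(1/8, 3/8, 1/2)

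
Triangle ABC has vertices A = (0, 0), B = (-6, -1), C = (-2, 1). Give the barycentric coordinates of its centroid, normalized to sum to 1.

(1/3, 1/3, 1/3)

The centroid is the average of the vertices, so each weight is 1/3.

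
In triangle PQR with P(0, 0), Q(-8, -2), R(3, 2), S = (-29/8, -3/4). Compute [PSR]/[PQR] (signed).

[PQR] = ½·(0·(-2−2) + (-8)·(2−0) + 3·(0−(-2))) = ½·(0 − 16 + 6) = -5.
[PSR] = ½·(0·(-3/4−2) + (-29/8)·(2−0) + 3·(0−(-3/4))) = ½·(0 − 29/4 + 9/4) = -5/2, so the ratio is (-5/2)/(-5) = 1/2.

1/2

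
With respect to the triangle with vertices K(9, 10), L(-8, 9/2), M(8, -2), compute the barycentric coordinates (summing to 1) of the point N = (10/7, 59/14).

Signed area of the reference triangle: [KLM] = ½·(9·(9/2−(-2)) + (-8)·(-2−10) + 8·(10−(9/2))) = ½·(117/2 + 96 + 44) = 397/4.
[NLM] = ½·((10/7)·(9/2−(-2)) + (-8)·(-2−(59/14)) + 8·(59/14−(9/2))) = ½·(65/7 + 348/7 − 16/7) = 397/14, so the K-coordinate is (397/14)/(397/4) = 2/7.
[KNM] = ½·(9·(59/14−(-2)) + (10/7)·(-2−10) + 8·(10−(59/14))) = ½·(783/14 − 120/7 + 324/7) = 1191/28, so the L-coordinate is 3/7.
[KLN] = ½·(9·(9/2−(59/14)) + (-8)·(59/14−10) + (10/7)·(10−(9/2))) = ½·(18/7 + 324/7 + 55/7) = 397/14, so the M-coordinate is 2/7.

(2/7, 3/7, 2/7)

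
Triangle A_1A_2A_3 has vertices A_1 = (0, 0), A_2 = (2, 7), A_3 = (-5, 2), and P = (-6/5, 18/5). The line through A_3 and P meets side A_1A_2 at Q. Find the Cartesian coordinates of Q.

(4/3, 14/3)

Barycentric coordinates of P with respect to A_1A_2A_3: (1/5, 2/5, 2/5).
On side A_1A_2 the A_3-coordinate is zero; dropping P's A_3-weight 2/5 and renormalizing the remaining 1/5 : 2/5 gives weights 1/3, 2/3 on A_1, A_2.
Q = (1/3)·(0, 0) + (2/3)·(2, 7) = (4/3, 14/3).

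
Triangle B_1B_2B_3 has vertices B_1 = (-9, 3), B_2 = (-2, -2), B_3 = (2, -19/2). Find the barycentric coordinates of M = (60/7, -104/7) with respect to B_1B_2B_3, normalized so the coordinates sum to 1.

Signed area of the reference triangle: [B_1B_2B_3] = ½·((-9)·(-2−(-19/2)) + (-2)·(-19/2−3) + 2·(3−(-2))) = ½·(-135/2 + 25 + 10) = -65/4.
[MB_2B_3] = ½·((60/7)·(-2−(-19/2)) + (-2)·(-19/2−(-104/7)) + 2·(-104/7−(-2))) = ½·(450/7 − 75/7 − 180/7) = 195/14, so the B_1-coordinate is (195/14)/(-65/4) = -6/7.
[B_1MB_3] = ½·((-9)·(-104/7−(-19/2)) + (60/7)·(-19/2−3) + 2·(3−(-104/7))) = ½·(675/14 − 750/7 + 250/7) = -325/28, so the B_2-coordinate is 5/7.
[B_1B_2M] = ½·((-9)·(-2−(-104/7)) + (-2)·(-104/7−3) + (60/7)·(3−(-2))) = ½·(-810/7 + 250/7 + 300/7) = -130/7, so the B_3-coordinate is 8/7.
Check: -6/7 + 5/7 + 8/7 = 1.

(-6/7, 5/7, 8/7)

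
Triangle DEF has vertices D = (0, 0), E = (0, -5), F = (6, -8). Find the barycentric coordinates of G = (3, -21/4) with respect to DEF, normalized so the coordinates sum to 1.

(1/4, 1/4, 1/2)

Signed area of the reference triangle: [DEF] = ½·(0·(-5−(-8)) + 0·(-8−0) + 6·(0−(-5))) = ½·(0 + 0 + 30) = 15.
[GEF] = ½·(3·(-5−(-8)) + 0·(-8−(-21/4)) + 6·(-21/4−(-5))) = ½·(9 + 0 − 3/2) = 15/4, so the D-coordinate is (15/4)/15 = 1/4.
[DGF] = ½·(0·(-21/4−(-8)) + 3·(-8−0) + 6·(0−(-21/4))) = ½·(0 − 24 + 63/2) = 15/4, so the E-coordinate is 1/4.
[DEG] = ½·(0·(-5−(-21/4)) + 0·(-21/4−0) + 3·(0−(-5))) = ½·(0 + 0 + 15) = 15/2, so the F-coordinate is 1/2.
Check: 1/4 + 1/4 + 1/2 = 1.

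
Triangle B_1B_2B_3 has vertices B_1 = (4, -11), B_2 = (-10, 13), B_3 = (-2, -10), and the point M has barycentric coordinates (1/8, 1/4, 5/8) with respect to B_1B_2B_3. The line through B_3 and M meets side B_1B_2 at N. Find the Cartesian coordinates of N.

Line B_3M meets B_1B_2 where the B_3-coordinate vanishes; zeroing M's B_3-weight and renormalizing leaves B_1, B_2-weights 1/8 : 1/4 → (1/3, 2/3).
So N = (1/3)·B_1 + (2/3)·B_2 = (-16/3, 5).

(-16/3, 5)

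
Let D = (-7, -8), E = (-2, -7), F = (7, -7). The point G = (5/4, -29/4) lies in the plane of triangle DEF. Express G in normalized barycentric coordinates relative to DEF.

Signed area of the reference triangle: [DEF] = ½·((-7)·(-7−(-7)) + (-2)·(-7−(-8)) + 7·(-8−(-7))) = ½·(0 − 2 − 7) = -9/2.
[GEF] = ½·((5/4)·(-7−(-7)) + (-2)·(-7−(-29/4)) + 7·(-29/4−(-7))) = ½·(0 − 1/2 − 7/4) = -9/8, so the D-coordinate is (-9/8)/(-9/2) = 1/4.
[DGF] = ½·((-7)·(-29/4−(-7)) + (5/4)·(-7−(-8)) + 7·(-8−(-29/4))) = ½·(7/4 + 5/4 − 21/4) = -9/8, so the E-coordinate is 1/4.
[DEG] = ½·((-7)·(-7−(-29/4)) + (-2)·(-29/4−(-8)) + (5/4)·(-8−(-7))) = ½·(-7/4 − 3/2 − 5/4) = -9/4, so the F-coordinate is 1/2.
Check: 1/4 + 1/4 + 1/2 = 1.

(1/4, 1/4, 1/2)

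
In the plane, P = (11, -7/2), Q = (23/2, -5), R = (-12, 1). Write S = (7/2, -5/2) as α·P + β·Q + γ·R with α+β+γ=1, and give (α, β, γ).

(1/3, 1/3, 1/3)

Signed area of the reference triangle: [PQR] = ½·(11·(-5−1) + (23/2)·(1−(-7/2)) + (-12)·(-7/2−(-5))) = ½·(-66 + 207/4 − 18) = -129/8.
[SQR] = ½·((7/2)·(-5−1) + (23/2)·(1−(-5/2)) + (-12)·(-5/2−(-5))) = ½·(-21 + 161/4 − 30) = -43/8, so the P-coordinate is (-43/8)/(-129/8) = 1/3.
[PSR] = ½·(11·(-5/2−1) + (7/2)·(1−(-7/2)) + (-12)·(-7/2−(-5/2))) = ½·(-77/2 + 63/4 + 12) = -43/8, so the Q-coordinate is 1/3.
[PQS] = ½·(11·(-5−(-5/2)) + (23/2)·(-5/2−(-7/2)) + (7/2)·(-7/2−(-5))) = ½·(-55/2 + 23/2 + 21/4) = -43/8, so the R-coordinate is 1/3.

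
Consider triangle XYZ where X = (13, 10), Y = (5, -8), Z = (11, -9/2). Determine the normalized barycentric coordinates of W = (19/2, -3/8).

Signed area of the reference triangle: [XYZ] = ½·(13·(-8−(-9/2)) + 5·(-9/2−10) + 11·(10−(-8))) = ½·(-91/2 − 145/2 + 198) = 40.
[WYZ] = ½·((19/2)·(-8−(-9/2)) + 5·(-9/2−(-3/8)) + 11·(-3/8−(-8))) = ½·(-133/4 − 165/8 + 671/8) = 15, so the X-coordinate is 15/40 = 3/8.
[XWZ] = ½·(13·(-3/8−(-9/2)) + (19/2)·(-9/2−10) + 11·(10−(-3/8))) = ½·(429/8 − 551/4 + 913/8) = 15, so the Y-coordinate is 3/8.
[XYW] = ½·(13·(-8−(-3/8)) + 5·(-3/8−10) + (19/2)·(10−(-8))) = ½·(-793/8 − 415/8 + 171) = 10, so the Z-coordinate is 1/4.

(3/8, 3/8, 1/4)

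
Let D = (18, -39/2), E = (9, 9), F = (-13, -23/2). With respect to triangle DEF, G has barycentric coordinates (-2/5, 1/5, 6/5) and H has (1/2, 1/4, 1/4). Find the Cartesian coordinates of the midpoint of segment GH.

(-13/2, -583/80)

Barycentric coordinates of the midpoint are the average: (1/20, 9/40, 29/40).
Converting: (1/20)·D + (9/40)·E + (29/40)·F = (-13/2, -583/80).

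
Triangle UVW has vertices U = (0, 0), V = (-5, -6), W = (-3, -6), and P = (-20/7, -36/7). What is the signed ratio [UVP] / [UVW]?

[UVW] = ½·(0·(-6−(-6)) + (-5)·(-6−0) + (-3)·(0−(-6))) = ½·(0 + 30 − 18) = 6.
[UVP] = ½·(0·(-6−(-36/7)) + (-5)·(-36/7−0) + (-20/7)·(0−(-6))) = ½·(0 + 180/7 − 120/7) = 30/7, so the ratio is (30/7)/6 = 5/7.

5/7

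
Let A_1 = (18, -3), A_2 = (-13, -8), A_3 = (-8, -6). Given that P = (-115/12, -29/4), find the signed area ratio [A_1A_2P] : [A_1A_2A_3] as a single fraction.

[A_1A_2A_3] = ½·(18·(-8−(-6)) + (-13)·(-6−(-3)) + (-8)·(-3−(-8))) = ½·(-36 + 39 − 40) = -37/2.
[A_1A_2P] = ½·(18·(-8−(-29/4)) + (-13)·(-29/4−(-3)) + (-115/12)·(-3−(-8))) = ½·(-27/2 + 221/4 − 575/12) = -37/12, so the ratio is (-37/12)/(-37/2) = 1/6.

1/6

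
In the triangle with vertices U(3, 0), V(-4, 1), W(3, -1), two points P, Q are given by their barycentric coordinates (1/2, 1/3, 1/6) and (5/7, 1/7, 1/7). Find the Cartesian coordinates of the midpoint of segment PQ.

(4/3, 1/12)

Barycentric coordinates of the midpoint are the average: (17/28, 5/21, 13/84).
Converting: (17/28)·U + (5/21)·V + (13/84)·W = (4/3, 1/12).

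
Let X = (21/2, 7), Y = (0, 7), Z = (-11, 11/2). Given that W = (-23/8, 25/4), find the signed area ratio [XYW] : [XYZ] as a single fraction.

[XYZ] = ½·((21/2)·(7−(11/2)) + 0·(11/2−7) + (-11)·(7−7)) = ½·(63/4 + 0 + 0) = 63/8.
[XYW] = ½·((21/2)·(7−(25/4)) + 0·(25/4−7) + (-23/8)·(7−7)) = ½·(63/8 + 0 + 0) = 63/16, so the ratio is (63/16)/(63/8) = 1/2.

1/2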